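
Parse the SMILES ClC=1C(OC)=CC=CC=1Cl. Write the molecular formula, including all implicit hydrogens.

Walk through each heavy atom and fill implicit hydrogens from standard valence (C 4, N 3, O 2, S 2, halogen 1):
  atom 1: Cl (halogen, monovalent) → 0 H
  atom 2: C, bond orders sum to 4 (valence 4) → 0 H
  atom 3: C, bond orders sum to 4 (valence 4) → 0 H
  atom 4: O, bond orders sum to 2 (valence 2) → 0 H
  atom 5: C, bond orders sum to 1 (valence 4) → 3 H
  atom 6: C, bond orders sum to 3 (valence 4) → 1 H
  atom 7: C, bond orders sum to 3 (valence 4) → 1 H
  atom 8: C, bond orders sum to 3 (valence 4) → 1 H
  atom 9: C, bond orders sum to 4 (valence 4) → 0 H
  atom 10: Cl (halogen, monovalent) → 0 H
Totals → C:7, H:6, Cl:2, O:1.
In Hill order: C7H6Cl2O.

C7H6Cl2O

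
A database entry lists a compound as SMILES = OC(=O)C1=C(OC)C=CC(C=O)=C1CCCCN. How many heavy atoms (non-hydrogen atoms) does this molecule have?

18

Every atom symbol written in the SMILES (organic subset) is one heavy atom; implicit H are not written.
Heavy atoms by element → C:13, N:1, O:4.
Total: 18.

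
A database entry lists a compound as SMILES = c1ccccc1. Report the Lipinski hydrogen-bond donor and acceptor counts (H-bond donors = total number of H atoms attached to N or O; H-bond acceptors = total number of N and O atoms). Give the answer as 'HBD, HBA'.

Donors: find every N or O and count the H atoms it carries.
  (no N or O atoms present)
Lipinski HBD = 0.
Acceptors: N atoms = 0, O atoms = 0 → HBA = 0.

0, 0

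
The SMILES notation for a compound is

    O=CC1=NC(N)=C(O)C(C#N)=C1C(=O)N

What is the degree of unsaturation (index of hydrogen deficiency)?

Degree of unsaturation = (number of rings) + (number of π bonds).
Ring closures in the SMILES: 1.
π bonds: 5 double bonds (each 1 DoU), 1 triple bond (each 2 DoU) → 7 DoU from unsaturation.
Total DoU = 1 + 7 = 8.

8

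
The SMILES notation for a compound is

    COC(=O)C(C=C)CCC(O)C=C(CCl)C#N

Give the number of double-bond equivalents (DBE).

5

Molecular formula: C12H16ClNO3.
DoU = (2C + 2 + N − H − X) / 2, where X is the halogen count and O/S are ignored.
    = (2·12 + 2 + 1 − 16 − 1) / 2 = 10 / 2 = 5.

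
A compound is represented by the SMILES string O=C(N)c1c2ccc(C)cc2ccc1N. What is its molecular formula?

C12H12N2O

Walk through each heavy atom and fill implicit hydrogens from standard valence (C 4, N 3, O 2, S 2, halogen 1); for lowercase aromatic atoms, an aromatic c carries 1 H when it has two neighbours and 0 H with three, and aromatic n carries 0 H:
  atom 1: O, bond orders sum to 2 (valence 2) → 0 H
  atom 2: C, bond orders sum to 4 (valence 4) → 0 H
  atom 3: N, bond orders sum to 1 (valence 3) → 2 H
  atom 4: aromatic c, 3 neighbours → 0 H
  atom 5: aromatic c, 3 neighbours → 0 H
  atom 6: aromatic c, 2 neighbours → 1 H
  atom 7: aromatic c, 2 neighbours → 1 H
  atom 8: aromatic c, 3 neighbours → 0 H
  atom 9: C, bond orders sum to 1 (valence 4) → 3 H
  atom 10: aromatic c, 2 neighbours → 1 H
  atom 11: aromatic c, 3 neighbours → 0 H
  atom 12: aromatic c, 2 neighbours → 1 H
  atom 13: aromatic c, 2 neighbours → 1 H
  atom 14: aromatic c, 3 neighbours → 0 H
  atom 15: N, bond orders sum to 1 (valence 3) → 2 H
Totals → C:12, H:12, N:2, O:1.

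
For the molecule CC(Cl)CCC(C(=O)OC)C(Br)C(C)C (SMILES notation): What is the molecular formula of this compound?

Walk through each heavy atom and fill implicit hydrogens from standard valence (C 4, N 3, O 2, S 2, halogen 1):
  atom 1: C, bond orders sum to 1 (valence 4) → 3 H
  atom 2: C, bond orders sum to 3 (valence 4) → 1 H
  atom 3: Cl (halogen, monovalent) → 0 H
  atom 4: C, bond orders sum to 2 (valence 4) → 2 H
  atom 5: C, bond orders sum to 2 (valence 4) → 2 H
  atom 6: C, bond orders sum to 3 (valence 4) → 1 H
  atom 7: C, bond orders sum to 4 (valence 4) → 0 H
  atom 8: O, bond orders sum to 2 (valence 2) → 0 H
  atom 9: O, bond orders sum to 2 (valence 2) → 0 H
  atom 10: C, bond orders sum to 1 (valence 4) → 3 H
  atom 11: C, bond orders sum to 3 (valence 4) → 1 H
  atom 12: Br (halogen, monovalent) → 0 H
  atom 13: C, bond orders sum to 3 (valence 4) → 1 H
  atom 14: C, bond orders sum to 1 (valence 4) → 3 H
  atom 15: C, bond orders sum to 1 (valence 4) → 3 H
Totals → C:11, H:20, Br:1, Cl:1, O:2.

C11H20BrClO2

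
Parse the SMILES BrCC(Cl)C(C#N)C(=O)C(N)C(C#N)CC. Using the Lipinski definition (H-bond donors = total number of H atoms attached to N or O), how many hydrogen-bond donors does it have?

Donors: find every N or O and count the H atoms it carries.
  atom 7 (N): bond orders sum to 3 → 0 H
  atom 9 (O): bond orders sum to 2 → 0 H
  atom 11 (N): bond orders sum to 1 → 2 H
  atom 14 (N): bond orders sum to 3 → 0 H
Lipinski HBD = 2.

2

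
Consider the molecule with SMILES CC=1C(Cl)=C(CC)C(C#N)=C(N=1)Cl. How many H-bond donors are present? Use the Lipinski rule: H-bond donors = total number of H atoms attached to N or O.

0

Donors: find every N or O and count the H atoms it carries.
  atom 10 (N): bond orders sum to 3 → 0 H
  atom 12 (N): bond orders sum to 3 → 0 H
Lipinski HBD = 0.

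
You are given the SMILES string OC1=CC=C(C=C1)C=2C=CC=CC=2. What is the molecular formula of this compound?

C12H10O

Walk through each heavy atom and fill implicit hydrogens from standard valence (C 4, N 3, O 2, S 2, halogen 1):
  atom 1: O, bond orders sum to 1 (valence 2) → 1 H
  atom 2: C, bond orders sum to 4 (valence 4) → 0 H
  atom 3: C, bond orders sum to 3 (valence 4) → 1 H
  atom 4: C, bond orders sum to 3 (valence 4) → 1 H
  atom 5: C, bond orders sum to 4 (valence 4) → 0 H
  atom 6: C, bond orders sum to 3 (valence 4) → 1 H
  atom 7: C, bond orders sum to 3 (valence 4) → 1 H
  atom 8: C, bond orders sum to 4 (valence 4) → 0 H
  atom 9: C, bond orders sum to 3 (valence 4) → 1 H
  atom 10: C, bond orders sum to 3 (valence 4) → 1 H
  atom 11: C, bond orders sum to 3 (valence 4) → 1 H
  atom 12: C, bond orders sum to 3 (valence 4) → 1 H
  atom 13: C, bond orders sum to 3 (valence 4) → 1 H
Totals → C:12, H:10, O:1.
In Hill order: C12H10O.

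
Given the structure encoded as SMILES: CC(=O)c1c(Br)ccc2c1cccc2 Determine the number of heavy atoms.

14

Every atom symbol written in the SMILES (organic subset) is one heavy atom; implicit H are not written.
Heavy atoms by element → Br:1, C:12, O:1.
Total: 14.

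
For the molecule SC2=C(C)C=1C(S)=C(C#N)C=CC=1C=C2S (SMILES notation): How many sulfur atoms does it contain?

3

Scan the SMILES for S atoms (remember two-letter symbols like Cl and Br are single atoms).
Sulfur count: 3.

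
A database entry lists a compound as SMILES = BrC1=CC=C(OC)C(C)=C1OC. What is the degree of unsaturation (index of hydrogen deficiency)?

Degree of unsaturation = (number of rings) + (number of π bonds).
Ring closures in the SMILES: 1.
π bonds: 3 double bonds (each 1 DoU) → 3 DoU from unsaturation.
Total DoU = 1 + 3 = 4.

4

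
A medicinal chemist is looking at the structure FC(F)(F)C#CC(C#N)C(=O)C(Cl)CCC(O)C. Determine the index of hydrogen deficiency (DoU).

Degree of unsaturation = (number of rings) + (number of π bonds).
Ring closures in the SMILES: 0.
π bonds: 1 double bond (each 1 DoU), 2 triple bonds (each 2 DoU) → 5 DoU from unsaturation.
Total DoU = 0 + 5 = 5.

5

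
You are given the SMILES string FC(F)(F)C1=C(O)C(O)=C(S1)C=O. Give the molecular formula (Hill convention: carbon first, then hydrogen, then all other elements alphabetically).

Walk through each heavy atom and fill implicit hydrogens from standard valence (C 4, N 3, O 2, S 2, halogen 1):
  atom 1: F (halogen, monovalent) → 0 H
  atom 2: C, bond orders sum to 4 (valence 4) → 0 H
  atom 3: F (halogen, monovalent) → 0 H
  atom 4: F (halogen, monovalent) → 0 H
  atom 5: C, bond orders sum to 4 (valence 4) → 0 H
  atom 6: C, bond orders sum to 4 (valence 4) → 0 H
  atom 7: O, bond orders sum to 1 (valence 2) → 1 H
  atom 8: C, bond orders sum to 4 (valence 4) → 0 H
  atom 9: O, bond orders sum to 1 (valence 2) → 1 H
  atom 10: C, bond orders sum to 4 (valence 4) → 0 H
  atom 11: S, bond orders sum to 2 (valence 2) → 0 H
  atom 12: C, bond orders sum to 3 (valence 4) → 1 H
  atom 13: O, bond orders sum to 2 (valence 2) → 0 H
Totals → C:6, H:3, F:3, O:3, S:1.

C6H3F3O3S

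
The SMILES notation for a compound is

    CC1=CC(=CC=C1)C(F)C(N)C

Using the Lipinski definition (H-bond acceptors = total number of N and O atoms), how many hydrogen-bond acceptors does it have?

N atoms: 1; O atoms: 0.
Lipinski HBA = 1 + 0 = 1.

1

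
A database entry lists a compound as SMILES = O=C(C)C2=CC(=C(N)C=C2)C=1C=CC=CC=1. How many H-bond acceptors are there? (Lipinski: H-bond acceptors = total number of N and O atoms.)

N atoms: 1; O atoms: 1.
Lipinski HBA = 1 + 1 = 2.

2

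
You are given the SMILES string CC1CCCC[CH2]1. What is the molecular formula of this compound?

Walk through each heavy atom and fill implicit hydrogens from standard valence (C 4, N 3, O 2, S 2, halogen 1):
  atom 1: C, bond orders sum to 1 (valence 4) → 3 H
  atom 2: C, bond orders sum to 3 (valence 4) → 1 H
  atom 3: C, bond orders sum to 2 (valence 4) → 2 H
  atom 4: C, bond orders sum to 2 (valence 4) → 2 H
  atom 5: C, bond orders sum to 2 (valence 4) → 2 H
  atom 6: C, bond orders sum to 2 (valence 4) → 2 H
  atom 7: C with explicit H count 2
Totals → C:7, H:14.

C7H14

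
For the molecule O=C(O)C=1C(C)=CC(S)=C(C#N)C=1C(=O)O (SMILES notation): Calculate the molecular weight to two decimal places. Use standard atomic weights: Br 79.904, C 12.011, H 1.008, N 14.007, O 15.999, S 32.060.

First, the molecular formula is C10H7NO4S (counting implicit H from valence).
  C: 10 × 12.011 = 120.110
  H: 7 × 1.008 = 7.056
  N: 1 × 14.007 = 14.007
  O: 4 × 15.999 = 63.996
  S: 1 × 32.060 = 32.060
Sum: 10×12.011 + 7×1.008 + 1×14.007 + 4×15.999 + 1×32.060 = 237.229 → 237.23 g/mol.

237.23 g/mol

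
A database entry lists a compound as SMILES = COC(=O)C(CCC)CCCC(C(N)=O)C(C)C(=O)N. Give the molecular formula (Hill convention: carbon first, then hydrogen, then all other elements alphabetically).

C14H26N2O4

Walk through each heavy atom and fill implicit hydrogens from standard valence (C 4, N 3, O 2, S 2, halogen 1):
  atom 1: C, bond orders sum to 1 (valence 4) → 3 H
  atom 2: O, bond orders sum to 2 (valence 2) → 0 H
  atom 3: C, bond orders sum to 4 (valence 4) → 0 H
  atom 4: O, bond orders sum to 2 (valence 2) → 0 H
  atom 5: C, bond orders sum to 3 (valence 4) → 1 H
  atom 6: C, bond orders sum to 2 (valence 4) → 2 H
  atom 7: C, bond orders sum to 2 (valence 4) → 2 H
  atom 8: C, bond orders sum to 1 (valence 4) → 3 H
  atom 9: C, bond orders sum to 2 (valence 4) → 2 H
  atom 10: C, bond orders sum to 2 (valence 4) → 2 H
  atom 11: C, bond orders sum to 2 (valence 4) → 2 H
  atom 12: C, bond orders sum to 3 (valence 4) → 1 H
  atom 13: C, bond orders sum to 4 (valence 4) → 0 H
  atom 14: N, bond orders sum to 1 (valence 3) → 2 H
  atom 15: O, bond orders sum to 2 (valence 2) → 0 H
  atom 16: C, bond orders sum to 3 (valence 4) → 1 H
  atom 17: C, bond orders sum to 1 (valence 4) → 3 H
  atom 18: C, bond orders sum to 4 (valence 4) → 0 H
  atom 19: O, bond orders sum to 2 (valence 2) → 0 H
  atom 20: N, bond orders sum to 1 (valence 3) → 2 H
Totals → C:14, H:26, N:2, O:4.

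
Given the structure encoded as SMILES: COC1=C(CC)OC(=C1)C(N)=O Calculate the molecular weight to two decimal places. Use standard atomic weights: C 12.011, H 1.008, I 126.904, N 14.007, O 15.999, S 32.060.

First, the molecular formula is C8H11NO3 (counting implicit H from valence).
  C: 8 × 12.011 = 96.088
  H: 11 × 1.008 = 11.088
  N: 1 × 14.007 = 14.007
  O: 3 × 15.999 = 47.997
Sum: 8×12.011 + 11×1.008 + 1×14.007 + 3×15.999 = 169.180 → 169.18 g/mol.

169.18 g/mol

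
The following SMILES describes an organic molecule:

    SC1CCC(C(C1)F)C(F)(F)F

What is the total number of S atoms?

1

Scan the SMILES for S atoms (remember two-letter symbols like Cl and Br are single atoms).
Sulfur count: 1.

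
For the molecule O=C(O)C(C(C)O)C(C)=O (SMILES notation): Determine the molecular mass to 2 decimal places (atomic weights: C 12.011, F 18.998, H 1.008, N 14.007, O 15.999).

146.14 g/mol

First, the molecular formula is C6H10O4 (counting implicit H from valence).
  C: 6 × 12.011 = 72.066
  H: 10 × 1.008 = 10.080
  O: 4 × 15.999 = 63.996
Sum: 6×12.011 + 10×1.008 + 4×15.999 = 146.142 → 146.14 g/mol.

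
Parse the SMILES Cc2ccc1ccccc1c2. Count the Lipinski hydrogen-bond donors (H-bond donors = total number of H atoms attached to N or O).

Donors: find every N or O and count the H atoms it carries.
  (no N or O atoms present)
Lipinski HBD = 0.

0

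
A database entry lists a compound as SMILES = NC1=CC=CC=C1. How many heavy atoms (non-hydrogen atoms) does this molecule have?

7

Every atom symbol written in the SMILES (organic subset) is one heavy atom; implicit H are not written.
Heavy atoms by element → C:6, N:1.
Total: 7.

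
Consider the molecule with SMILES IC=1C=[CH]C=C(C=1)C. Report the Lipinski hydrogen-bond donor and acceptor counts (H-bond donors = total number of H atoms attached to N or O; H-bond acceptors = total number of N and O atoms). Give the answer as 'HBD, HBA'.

0, 0

Donors: find every N or O and count the H atoms it carries.
  (no N or O atoms present)
Lipinski HBD = 0.
Acceptors: N atoms = 0, O atoms = 0 → HBA = 0.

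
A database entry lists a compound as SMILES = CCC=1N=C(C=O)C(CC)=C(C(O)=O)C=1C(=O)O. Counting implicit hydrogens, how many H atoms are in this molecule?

Walk through each heavy atom and fill implicit hydrogens from standard valence (C 4, N 3, O 2, S 2, halogen 1):
  atom 1: C, bond orders sum to 1 (valence 4) → 3 H
  atom 2: C, bond orders sum to 2 (valence 4) → 2 H
  atom 3: C, bond orders sum to 4 (valence 4) → 0 H
  atom 4: N, bond orders sum to 3 (valence 3) → 0 H
  atom 5: C, bond orders sum to 4 (valence 4) → 0 H
  atom 6: C, bond orders sum to 3 (valence 4) → 1 H
  atom 7: O, bond orders sum to 2 (valence 2) → 0 H
  atom 8: C, bond orders sum to 4 (valence 4) → 0 H
  atom 9: C, bond orders sum to 2 (valence 4) → 2 H
  atom 10: C, bond orders sum to 1 (valence 4) → 3 H
  atom 11: C, bond orders sum to 4 (valence 4) → 0 H
  atom 12: C, bond orders sum to 4 (valence 4) → 0 H
  atom 13: O, bond orders sum to 1 (valence 2) → 1 H
  atom 14: O, bond orders sum to 2 (valence 2) → 0 H
  atom 15: C, bond orders sum to 4 (valence 4) → 0 H
  atom 16: C, bond orders sum to 4 (valence 4) → 0 H
  atom 17: O, bond orders sum to 2 (valence 2) → 0 H
  atom 18: O, bond orders sum to 1 (valence 2) → 1 H
Total hydrogens: 13.

13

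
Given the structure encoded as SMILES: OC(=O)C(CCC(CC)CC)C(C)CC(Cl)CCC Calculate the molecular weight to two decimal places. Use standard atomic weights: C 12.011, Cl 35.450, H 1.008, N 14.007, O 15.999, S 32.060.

First, the molecular formula is C16H31ClO2 (counting implicit H from valence).
  C: 16 × 12.011 = 192.176
  Cl: 1 × 35.450 = 35.450
  H: 31 × 1.008 = 31.248
  O: 2 × 15.999 = 31.998
Sum: 16×12.011 + 1×35.450 + 31×1.008 + 2×15.999 = 290.872 → 290.87 g/mol.

290.87 g/mol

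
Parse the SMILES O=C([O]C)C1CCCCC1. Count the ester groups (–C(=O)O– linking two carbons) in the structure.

1

The ester motif appears at heavy-atom position 2 in the SMILES.
Ester count: 1.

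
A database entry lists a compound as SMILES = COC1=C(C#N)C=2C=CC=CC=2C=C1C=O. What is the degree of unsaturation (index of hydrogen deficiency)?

Molecular formula: C13H9NO2.
DoU = (2C + 2 + N − H − X) / 2, where X is the halogen count and O/S are ignored.
    = (2·13 + 2 + 1 − 9 − 0) / 2 = 20 / 2 = 10.

10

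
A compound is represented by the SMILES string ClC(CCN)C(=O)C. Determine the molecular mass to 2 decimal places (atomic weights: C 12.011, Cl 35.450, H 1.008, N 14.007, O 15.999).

135.59 g/mol

First, the molecular formula is C5H10ClNO (counting implicit H from valence).
  C: 5 × 12.011 = 60.055
  Cl: 1 × 35.450 = 35.450
  H: 10 × 1.008 = 10.080
  N: 1 × 14.007 = 14.007
  O: 1 × 15.999 = 15.999
Sum: 5×12.011 + 1×35.450 + 10×1.008 + 1×14.007 + 1×15.999 = 135.591 → 135.59 g/mol.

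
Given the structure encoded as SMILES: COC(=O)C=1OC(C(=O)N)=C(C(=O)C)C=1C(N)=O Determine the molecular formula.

Walk through each heavy atom and fill implicit hydrogens from standard valence (C 4, N 3, O 2, S 2, halogen 1):
  atom 1: C, bond orders sum to 1 (valence 4) → 3 H
  atom 2: O, bond orders sum to 2 (valence 2) → 0 H
  atom 3: C, bond orders sum to 4 (valence 4) → 0 H
  atom 4: O, bond orders sum to 2 (valence 2) → 0 H
  atom 5: C, bond orders sum to 4 (valence 4) → 0 H
  atom 6: O, bond orders sum to 2 (valence 2) → 0 H
  atom 7: C, bond orders sum to 4 (valence 4) → 0 H
  atom 8: C, bond orders sum to 4 (valence 4) → 0 H
  atom 9: O, bond orders sum to 2 (valence 2) → 0 H
  atom 10: N, bond orders sum to 1 (valence 3) → 2 H
  atom 11: C, bond orders sum to 4 (valence 4) → 0 H
  atom 12: C, bond orders sum to 4 (valence 4) → 0 H
  atom 13: O, bond orders sum to 2 (valence 2) → 0 H
  atom 14: C, bond orders sum to 1 (valence 4) → 3 H
  atom 15: C, bond orders sum to 4 (valence 4) → 0 H
  atom 16: C, bond orders sum to 4 (valence 4) → 0 H
  atom 17: N, bond orders sum to 1 (valence 3) → 2 H
  atom 18: O, bond orders sum to 2 (valence 2) → 0 H
Totals → C:10, H:10, N:2, O:6.
In Hill order: C10H10N2O6.

C10H10N2O6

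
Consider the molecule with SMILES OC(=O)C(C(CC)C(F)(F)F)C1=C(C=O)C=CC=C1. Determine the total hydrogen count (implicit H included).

Walk through each heavy atom and fill implicit hydrogens from standard valence (C 4, N 3, O 2, S 2, halogen 1):
  atom 1: O, bond orders sum to 1 (valence 2) → 1 H
  atom 2: C, bond orders sum to 4 (valence 4) → 0 H
  atom 3: O, bond orders sum to 2 (valence 2) → 0 H
  atom 4: C, bond orders sum to 3 (valence 4) → 1 H
  atom 5: C, bond orders sum to 3 (valence 4) → 1 H
  atom 6: C, bond orders sum to 2 (valence 4) → 2 H
  atom 7: C, bond orders sum to 1 (valence 4) → 3 H
  atom 8: C, bond orders sum to 4 (valence 4) → 0 H
  atom 9: F (halogen, monovalent) → 0 H
  atom 10: F (halogen, monovalent) → 0 H
  atom 11: F (halogen, monovalent) → 0 H
  atom 12: C, bond orders sum to 4 (valence 4) → 0 H
  atom 13: C, bond orders sum to 4 (valence 4) → 0 H
  atom 14: C, bond orders sum to 3 (valence 4) → 1 H
  atom 15: O, bond orders sum to 2 (valence 2) → 0 H
  atom 16: C, bond orders sum to 3 (valence 4) → 1 H
  atom 17: C, bond orders sum to 3 (valence 4) → 1 H
  atom 18: C, bond orders sum to 3 (valence 4) → 1 H
  atom 19: C, bond orders sum to 3 (valence 4) → 1 H
Total hydrogens: 13.

13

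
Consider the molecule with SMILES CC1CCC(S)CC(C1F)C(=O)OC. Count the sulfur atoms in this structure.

Scan the SMILES for S atoms (remember two-letter symbols like Cl and Br are single atoms).
Sulfur count: 1.

1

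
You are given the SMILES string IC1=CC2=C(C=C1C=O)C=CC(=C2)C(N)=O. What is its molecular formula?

C12H8INO2

Walk through each heavy atom and fill implicit hydrogens from standard valence (C 4, N 3, O 2, S 2, halogen 1):
  atom 1: I (halogen, monovalent) → 0 H
  atom 2: C, bond orders sum to 4 (valence 4) → 0 H
  atom 3: C, bond orders sum to 3 (valence 4) → 1 H
  atom 4: C, bond orders sum to 4 (valence 4) → 0 H
  atom 5: C, bond orders sum to 4 (valence 4) → 0 H
  atom 6: C, bond orders sum to 3 (valence 4) → 1 H
  atom 7: C, bond orders sum to 4 (valence 4) → 0 H
  atom 8: C, bond orders sum to 3 (valence 4) → 1 H
  atom 9: O, bond orders sum to 2 (valence 2) → 0 H
  atom 10: C, bond orders sum to 3 (valence 4) → 1 H
  atom 11: C, bond orders sum to 3 (valence 4) → 1 H
  atom 12: C, bond orders sum to 4 (valence 4) → 0 H
  atom 13: C, bond orders sum to 3 (valence 4) → 1 H
  atom 14: C, bond orders sum to 4 (valence 4) → 0 H
  atom 15: N, bond orders sum to 1 (valence 3) → 2 H
  atom 16: O, bond orders sum to 2 (valence 2) → 0 H
Totals → C:12, H:8, I:1, N:1, O:2.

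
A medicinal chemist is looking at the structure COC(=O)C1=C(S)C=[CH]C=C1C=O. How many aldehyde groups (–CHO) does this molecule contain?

The aldehyde motif appears at heavy-atom position 12 in the SMILES.
Other groups present: 1 ester, 1 thiol.
Aldehyde count: 1.

1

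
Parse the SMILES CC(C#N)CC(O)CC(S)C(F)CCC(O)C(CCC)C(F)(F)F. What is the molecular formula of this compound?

Walk through each heavy atom and fill implicit hydrogens from standard valence (C 4, N 3, O 2, S 2, halogen 1):
  atom 1: C, bond orders sum to 1 (valence 4) → 3 H
  atom 2: C, bond orders sum to 3 (valence 4) → 1 H
  atom 3: C, bond orders sum to 4 (valence 4) → 0 H
  atom 4: N, bond orders sum to 3 (valence 3) → 0 H
  atom 5: C, bond orders sum to 2 (valence 4) → 2 H
  atom 6: C, bond orders sum to 3 (valence 4) → 1 H
  atom 7: O, bond orders sum to 1 (valence 2) → 1 H
  atom 8: C, bond orders sum to 2 (valence 4) → 2 H
  atom 9: C, bond orders sum to 3 (valence 4) → 1 H
  atom 10: S, bond orders sum to 1 (valence 2) → 1 H
  atom 11: C, bond orders sum to 3 (valence 4) → 1 H
  atom 12: F (halogen, monovalent) → 0 H
  atom 13: C, bond orders sum to 2 (valence 4) → 2 H
  atom 14: C, bond orders sum to 2 (valence 4) → 2 H
  atom 15: C, bond orders sum to 3 (valence 4) → 1 H
  atom 16: O, bond orders sum to 1 (valence 2) → 1 H
  atom 17: C, bond orders sum to 3 (valence 4) → 1 H
  atom 18: C, bond orders sum to 2 (valence 4) → 2 H
  atom 19: C, bond orders sum to 2 (valence 4) → 2 H
  atom 20: C, bond orders sum to 1 (valence 4) → 3 H
  atom 21: C, bond orders sum to 4 (valence 4) → 0 H
  atom 22: F (halogen, monovalent) → 0 H
  atom 23: F (halogen, monovalent) → 0 H
  atom 24: F (halogen, monovalent) → 0 H
Totals → C:16, H:27, F:4, N:1, O:2, S:1.

C16H27F4NO2S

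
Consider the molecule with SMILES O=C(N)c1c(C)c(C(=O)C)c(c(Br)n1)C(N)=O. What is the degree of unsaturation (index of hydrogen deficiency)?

Molecular formula: C10H10BrN3O3.
DoU = (2C + 2 + N − H − X) / 2, where X is the halogen count and O/S are ignored.
    = (2·10 + 2 + 3 − 10 − 1) / 2 = 14 / 2 = 7.

7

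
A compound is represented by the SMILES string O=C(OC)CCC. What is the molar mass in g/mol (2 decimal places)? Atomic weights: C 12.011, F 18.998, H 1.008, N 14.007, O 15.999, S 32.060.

102.13 g/mol

First, the molecular formula is C5H10O2 (counting implicit H from valence).
  C: 5 × 12.011 = 60.055
  H: 10 × 1.008 = 10.080
  O: 2 × 15.999 = 31.998
Sum: 5×12.011 + 10×1.008 + 2×15.999 = 102.133 → 102.13 g/mol.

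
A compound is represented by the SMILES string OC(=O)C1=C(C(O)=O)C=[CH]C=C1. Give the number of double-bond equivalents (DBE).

6

Degree of unsaturation = (number of rings) + (number of π bonds).
Ring closures in the SMILES: 1.
π bonds: 5 double bonds (each 1 DoU) → 5 DoU from unsaturation.
Total DoU = 1 + 5 = 6.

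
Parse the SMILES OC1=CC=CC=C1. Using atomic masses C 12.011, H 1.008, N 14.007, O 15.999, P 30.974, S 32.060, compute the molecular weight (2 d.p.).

First, the molecular formula is C6H6O (counting implicit H from valence).
  C: 6 × 12.011 = 72.066
  H: 6 × 1.008 = 6.048
  O: 1 × 15.999 = 15.999
Sum: 6×12.011 + 6×1.008 + 1×15.999 = 94.113 → 94.11 g/mol.

94.11 g/mol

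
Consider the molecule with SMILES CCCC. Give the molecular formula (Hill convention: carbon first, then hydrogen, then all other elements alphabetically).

C4H10

Walk through each heavy atom and fill implicit hydrogens from standard valence (C 4, N 3, O 2, S 2, halogen 1):
  atom 1: C, bond orders sum to 1 (valence 4) → 3 H
  atom 2: C, bond orders sum to 2 (valence 4) → 2 H
  atom 3: C, bond orders sum to 2 (valence 4) → 2 H
  atom 4: C, bond orders sum to 1 (valence 4) → 3 H
Totals → C:4, H:10.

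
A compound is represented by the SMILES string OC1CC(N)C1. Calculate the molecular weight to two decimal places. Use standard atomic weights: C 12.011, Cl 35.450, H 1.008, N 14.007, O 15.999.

87.12 g/mol

First, the molecular formula is C4H9NO (counting implicit H from valence).
  C: 4 × 12.011 = 48.044
  H: 9 × 1.008 = 9.072
  N: 1 × 14.007 = 14.007
  O: 1 × 15.999 = 15.999
Sum: 4×12.011 + 9×1.008 + 1×14.007 + 1×15.999 = 87.122 → 87.12 g/mol.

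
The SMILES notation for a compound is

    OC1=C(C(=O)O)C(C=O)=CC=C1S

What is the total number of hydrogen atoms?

6

Walk through each heavy atom and fill implicit hydrogens from standard valence (C 4, N 3, O 2, S 2, halogen 1):
  atom 1: O, bond orders sum to 1 (valence 2) → 1 H
  atom 2: C, bond orders sum to 4 (valence 4) → 0 H
  atom 3: C, bond orders sum to 4 (valence 4) → 0 H
  atom 4: C, bond orders sum to 4 (valence 4) → 0 H
  atom 5: O, bond orders sum to 2 (valence 2) → 0 H
  atom 6: O, bond orders sum to 1 (valence 2) → 1 H
  atom 7: C, bond orders sum to 4 (valence 4) → 0 H
  atom 8: C, bond orders sum to 3 (valence 4) → 1 H
  atom 9: O, bond orders sum to 2 (valence 2) → 0 H
  atom 10: C, bond orders sum to 3 (valence 4) → 1 H
  atom 11: C, bond orders sum to 3 (valence 4) → 1 H
  atom 12: C, bond orders sum to 4 (valence 4) → 0 H
  atom 13: S, bond orders sum to 1 (valence 2) → 1 H
Total hydrogens: 6.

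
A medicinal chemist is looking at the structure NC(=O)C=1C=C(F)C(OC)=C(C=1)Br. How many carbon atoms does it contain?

8

Count every carbon token in the SMILES (each C, including those in ring-closure positions and inside branches).
Carbon count: 8.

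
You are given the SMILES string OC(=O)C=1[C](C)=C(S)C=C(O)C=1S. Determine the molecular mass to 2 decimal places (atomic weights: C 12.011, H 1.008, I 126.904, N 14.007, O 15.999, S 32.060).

216.27 g/mol

First, the molecular formula is C8H8O3S2 (counting implicit H from valence).
  C: 8 × 12.011 = 96.088
  H: 8 × 1.008 = 8.064
  O: 3 × 15.999 = 47.997
  S: 2 × 32.060 = 64.120
Sum: 8×12.011 + 8×1.008 + 3×15.999 + 2×32.060 = 216.269 → 216.27 g/mol.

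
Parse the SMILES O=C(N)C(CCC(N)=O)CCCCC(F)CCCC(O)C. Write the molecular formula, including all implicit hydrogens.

C15H29FN2O3

Walk through each heavy atom and fill implicit hydrogens from standard valence (C 4, N 3, O 2, S 2, halogen 1):
  atom 1: O, bond orders sum to 2 (valence 2) → 0 H
  atom 2: C, bond orders sum to 4 (valence 4) → 0 H
  atom 3: N, bond orders sum to 1 (valence 3) → 2 H
  atom 4: C, bond orders sum to 3 (valence 4) → 1 H
  atom 5: C, bond orders sum to 2 (valence 4) → 2 H
  atom 6: C, bond orders sum to 2 (valence 4) → 2 H
  atom 7: C, bond orders sum to 4 (valence 4) → 0 H
  atom 8: N, bond orders sum to 1 (valence 3) → 2 H
  atom 9: O, bond orders sum to 2 (valence 2) → 0 H
  atom 10: C, bond orders sum to 2 (valence 4) → 2 H
  atom 11: C, bond orders sum to 2 (valence 4) → 2 H
  atom 12: C, bond orders sum to 2 (valence 4) → 2 H
  atom 13: C, bond orders sum to 2 (valence 4) → 2 H
  atom 14: C, bond orders sum to 3 (valence 4) → 1 H
  atom 15: F (halogen, monovalent) → 0 H
  atom 16: C, bond orders sum to 2 (valence 4) → 2 H
  atom 17: C, bond orders sum to 2 (valence 4) → 2 H
  atom 18: C, bond orders sum to 2 (valence 4) → 2 H
  atom 19: C, bond orders sum to 3 (valence 4) → 1 H
  atom 20: O, bond orders sum to 1 (valence 2) → 1 H
  atom 21: C, bond orders sum to 1 (valence 4) → 3 H
Totals → C:15, H:29, F:1, N:2, O:3.
In Hill order: C15H29FN2O3.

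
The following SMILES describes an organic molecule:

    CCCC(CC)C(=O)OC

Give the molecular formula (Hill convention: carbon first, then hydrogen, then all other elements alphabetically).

Walk through each heavy atom and fill implicit hydrogens from standard valence (C 4, N 3, O 2, S 2, halogen 1):
  atom 1: C, bond orders sum to 1 (valence 4) → 3 H
  atom 2: C, bond orders sum to 2 (valence 4) → 2 H
  atom 3: C, bond orders sum to 2 (valence 4) → 2 H
  atom 4: C, bond orders sum to 3 (valence 4) → 1 H
  atom 5: C, bond orders sum to 2 (valence 4) → 2 H
  atom 6: C, bond orders sum to 1 (valence 4) → 3 H
  atom 7: C, bond orders sum to 4 (valence 4) → 0 H
  atom 8: O, bond orders sum to 2 (valence 2) → 0 H
  atom 9: O, bond orders sum to 2 (valence 2) → 0 H
  atom 10: C, bond orders sum to 1 (valence 4) → 3 H
Totals → C:8, H:16, O:2.
In Hill order: C8H16O2.

C8H16O2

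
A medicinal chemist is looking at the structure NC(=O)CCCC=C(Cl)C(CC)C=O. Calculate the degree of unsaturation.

3

Degree of unsaturation = (number of rings) + (number of π bonds).
Ring closures in the SMILES: 0.
π bonds: 3 double bonds (each 1 DoU) → 3 DoU from unsaturation.
Total DoU = 0 + 3 = 3.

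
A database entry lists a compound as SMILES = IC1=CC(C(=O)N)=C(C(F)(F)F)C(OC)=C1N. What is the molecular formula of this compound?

C9H8F3IN2O2

Walk through each heavy atom and fill implicit hydrogens from standard valence (C 4, N 3, O 2, S 2, halogen 1):
  atom 1: I (halogen, monovalent) → 0 H
  atom 2: C, bond orders sum to 4 (valence 4) → 0 H
  atom 3: C, bond orders sum to 3 (valence 4) → 1 H
  atom 4: C, bond orders sum to 4 (valence 4) → 0 H
  atom 5: C, bond orders sum to 4 (valence 4) → 0 H
  atom 6: O, bond orders sum to 2 (valence 2) → 0 H
  atom 7: N, bond orders sum to 1 (valence 3) → 2 H
  atom 8: C, bond orders sum to 4 (valence 4) → 0 H
  atom 9: C, bond orders sum to 4 (valence 4) → 0 H
  atom 10: F (halogen, monovalent) → 0 H
  atom 11: F (halogen, monovalent) → 0 H
  atom 12: F (halogen, monovalent) → 0 H
  atom 13: C, bond orders sum to 4 (valence 4) → 0 H
  atom 14: O, bond orders sum to 2 (valence 2) → 0 H
  atom 15: C, bond orders sum to 1 (valence 4) → 3 H
  atom 16: C, bond orders sum to 4 (valence 4) → 0 H
  atom 17: N, bond orders sum to 1 (valence 3) → 2 H
Totals → C:9, H:8, F:3, I:1, N:2, O:2.
In Hill order: C9H8F3IN2O2.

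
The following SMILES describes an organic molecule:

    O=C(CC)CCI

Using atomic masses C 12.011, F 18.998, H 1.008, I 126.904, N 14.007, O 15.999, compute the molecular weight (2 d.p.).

212.03 g/mol

First, the molecular formula is C5H9IO (counting implicit H from valence).
  C: 5 × 12.011 = 60.055
  H: 9 × 1.008 = 9.072
  I: 1 × 126.904 = 126.904
  O: 1 × 15.999 = 15.999
Sum: 5×12.011 + 9×1.008 + 1×126.904 + 1×15.999 = 212.030 → 212.03 g/mol.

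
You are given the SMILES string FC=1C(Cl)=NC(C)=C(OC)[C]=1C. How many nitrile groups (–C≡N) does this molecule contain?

Scan the SMILES for the nitrile motif — none present.
Groups that are present: 1 ether.

0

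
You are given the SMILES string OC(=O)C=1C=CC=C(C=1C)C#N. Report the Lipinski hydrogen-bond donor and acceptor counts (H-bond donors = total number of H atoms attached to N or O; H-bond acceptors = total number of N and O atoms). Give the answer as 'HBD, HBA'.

1, 3

Donors: find every N or O and count the H atoms it carries.
  atom 1 (O): bond orders sum to 1 → 1 H
  atom 3 (O): bond orders sum to 2 → 0 H
  atom 12 (N): bond orders sum to 3 → 0 H
Lipinski HBD = 1.
Acceptors: N atoms = 1, O atoms = 2 → HBA = 3.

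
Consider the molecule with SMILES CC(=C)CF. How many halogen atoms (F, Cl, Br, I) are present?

Halogen atoms appear at heavy-atom position 5 (1×F).
Other groups present: 1 alkene.
Halogen count: 1.

1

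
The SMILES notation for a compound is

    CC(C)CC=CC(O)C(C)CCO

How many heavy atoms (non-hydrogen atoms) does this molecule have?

13

Every atom symbol written in the SMILES (organic subset) is one heavy atom; implicit H are not written.
Heavy atoms by element → C:11, O:2.
Total: 13.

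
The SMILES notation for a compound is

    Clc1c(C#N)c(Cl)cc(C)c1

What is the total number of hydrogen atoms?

Walk through each heavy atom and fill implicit hydrogens from standard valence (C 4, N 3, O 2, S 2, halogen 1); for lowercase aromatic atoms, an aromatic c carries 1 H when it has two neighbours and 0 H with three, and aromatic n carries 0 H:
  atom 1: Cl (halogen, monovalent) → 0 H
  atom 2: aromatic c, 3 neighbours → 0 H
  atom 3: aromatic c, 3 neighbours → 0 H
  atom 4: C, bond orders sum to 4 (valence 4) → 0 H
  atom 5: N, bond orders sum to 3 (valence 3) → 0 H
  atom 6: aromatic c, 3 neighbours → 0 H
  atom 7: Cl (halogen, monovalent) → 0 H
  atom 8: aromatic c, 2 neighbours → 1 H
  atom 9: aromatic c, 3 neighbours → 0 H
  atom 10: C, bond orders sum to 1 (valence 4) → 3 H
  atom 11: aromatic c, 2 neighbours → 1 H
Total hydrogens: 5.

5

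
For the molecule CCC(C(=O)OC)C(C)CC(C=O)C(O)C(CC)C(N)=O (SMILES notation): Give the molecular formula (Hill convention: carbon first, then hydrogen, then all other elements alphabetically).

C15H27NO5

Walk through each heavy atom and fill implicit hydrogens from standard valence (C 4, N 3, O 2, S 2, halogen 1):
  atom 1: C, bond orders sum to 1 (valence 4) → 3 H
  atom 2: C, bond orders sum to 2 (valence 4) → 2 H
  atom 3: C, bond orders sum to 3 (valence 4) → 1 H
  atom 4: C, bond orders sum to 4 (valence 4) → 0 H
  atom 5: O, bond orders sum to 2 (valence 2) → 0 H
  atom 6: O, bond orders sum to 2 (valence 2) → 0 H
  atom 7: C, bond orders sum to 1 (valence 4) → 3 H
  atom 8: C, bond orders sum to 3 (valence 4) → 1 H
  atom 9: C, bond orders sum to 1 (valence 4) → 3 H
  atom 10: C, bond orders sum to 2 (valence 4) → 2 H
  atom 11: C, bond orders sum to 3 (valence 4) → 1 H
  atom 12: C, bond orders sum to 3 (valence 4) → 1 H
  atom 13: O, bond orders sum to 2 (valence 2) → 0 H
  atom 14: C, bond orders sum to 3 (valence 4) → 1 H
  atom 15: O, bond orders sum to 1 (valence 2) → 1 H
  atom 16: C, bond orders sum to 3 (valence 4) → 1 H
  atom 17: C, bond orders sum to 2 (valence 4) → 2 H
  atom 18: C, bond orders sum to 1 (valence 4) → 3 H
  atom 19: C, bond orders sum to 4 (valence 4) → 0 H
  atom 20: N, bond orders sum to 1 (valence 3) → 2 H
  atom 21: O, bond orders sum to 2 (valence 2) → 0 H
Totals → C:15, H:27, N:1, O:5.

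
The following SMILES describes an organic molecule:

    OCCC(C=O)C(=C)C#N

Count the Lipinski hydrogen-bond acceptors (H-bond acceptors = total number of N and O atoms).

3

N atoms: 1; O atoms: 2.
Lipinski HBA = 1 + 2 = 3.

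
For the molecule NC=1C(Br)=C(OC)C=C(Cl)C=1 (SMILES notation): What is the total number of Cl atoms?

1

Scan the SMILES for Cl atoms (remember two-letter symbols like Cl and Br are single atoms).
Chlorine count: 1.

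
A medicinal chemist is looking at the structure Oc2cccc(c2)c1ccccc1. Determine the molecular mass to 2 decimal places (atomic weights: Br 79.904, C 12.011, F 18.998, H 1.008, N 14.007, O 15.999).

170.21 g/mol

First, the molecular formula is C12H10O (counting implicit H from valence).
  C: 12 × 12.011 = 144.132
  H: 10 × 1.008 = 10.080
  O: 1 × 15.999 = 15.999
Sum: 12×12.011 + 10×1.008 + 1×15.999 = 170.211 → 170.21 g/mol.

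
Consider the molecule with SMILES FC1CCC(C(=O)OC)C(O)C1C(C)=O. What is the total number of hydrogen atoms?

15

Walk through each heavy atom and fill implicit hydrogens from standard valence (C 4, N 3, O 2, S 2, halogen 1):
  atom 1: F (halogen, monovalent) → 0 H
  atom 2: C, bond orders sum to 3 (valence 4) → 1 H
  atom 3: C, bond orders sum to 2 (valence 4) → 2 H
  atom 4: C, bond orders sum to 2 (valence 4) → 2 H
  atom 5: C, bond orders sum to 3 (valence 4) → 1 H
  atom 6: C, bond orders sum to 4 (valence 4) → 0 H
  atom 7: O, bond orders sum to 2 (valence 2) → 0 H
  atom 8: O, bond orders sum to 2 (valence 2) → 0 H
  atom 9: C, bond orders sum to 1 (valence 4) → 3 H
  atom 10: C, bond orders sum to 3 (valence 4) → 1 H
  atom 11: O, bond orders sum to 1 (valence 2) → 1 H
  atom 12: C, bond orders sum to 3 (valence 4) → 1 H
  atom 13: C, bond orders sum to 4 (valence 4) → 0 H
  atom 14: C, bond orders sum to 1 (valence 4) → 3 H
  atom 15: O, bond orders sum to 2 (valence 2) → 0 H
Total hydrogens: 15.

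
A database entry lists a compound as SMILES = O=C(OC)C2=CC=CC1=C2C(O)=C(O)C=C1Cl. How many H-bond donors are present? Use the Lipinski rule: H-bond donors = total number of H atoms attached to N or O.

Donors: find every N or O and count the H atoms it carries.
  atom 1 (O): bond orders sum to 2 → 0 H
  atom 3 (O): bond orders sum to 2 → 0 H
  atom 12 (O): bond orders sum to 1 → 1 H
  atom 14 (O): bond orders sum to 1 → 1 H
Lipinski HBD = 2.

2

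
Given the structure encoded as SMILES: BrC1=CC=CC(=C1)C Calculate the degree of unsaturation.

Molecular formula: C7H7Br.
DoU = (2C + 2 + N − H − X) / 2, where X is the halogen count and O/S are ignored.
    = (2·7 + 2 + 0 − 7 − 1) / 2 = 8 / 2 = 4.

4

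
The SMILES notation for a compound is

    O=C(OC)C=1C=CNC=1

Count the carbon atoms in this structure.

Count every carbon token in the SMILES (each C, including those in ring-closure positions and inside branches).
Carbon count: 6.

6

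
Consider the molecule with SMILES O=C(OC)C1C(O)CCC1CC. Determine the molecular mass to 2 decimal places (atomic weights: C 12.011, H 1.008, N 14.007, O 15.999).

172.22 g/mol

First, the molecular formula is C9H16O3 (counting implicit H from valence).
  C: 9 × 12.011 = 108.099
  H: 16 × 1.008 = 16.128
  O: 3 × 15.999 = 47.997
Sum: 9×12.011 + 16×1.008 + 3×15.999 = 172.224 → 172.22 g/mol.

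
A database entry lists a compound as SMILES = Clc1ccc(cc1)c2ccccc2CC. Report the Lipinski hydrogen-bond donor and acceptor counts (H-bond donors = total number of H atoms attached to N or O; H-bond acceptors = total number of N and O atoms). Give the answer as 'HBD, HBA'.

Donors: find every N or O and count the H atoms it carries.
  (no N or O atoms present)
Lipinski HBD = 0.
Acceptors: N atoms = 0, O atoms = 0 → HBA = 0.

0, 0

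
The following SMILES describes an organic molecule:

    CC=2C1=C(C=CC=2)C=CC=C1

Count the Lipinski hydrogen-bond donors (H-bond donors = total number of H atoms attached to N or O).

0

Donors: find every N or O and count the H atoms it carries.
  (no N or O atoms present)
Lipinski HBD = 0.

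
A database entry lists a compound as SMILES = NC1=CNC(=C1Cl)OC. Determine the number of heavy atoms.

9

Every atom symbol written in the SMILES (organic subset) is one heavy atom; implicit H are not written.
Heavy atoms by element → C:5, Cl:1, N:2, O:1.
Total: 9.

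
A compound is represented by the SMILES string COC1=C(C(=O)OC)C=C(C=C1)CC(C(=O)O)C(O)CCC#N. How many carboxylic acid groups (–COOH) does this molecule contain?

The carboxylic acid motif appears at heavy-atom position 15 in the SMILES.
Other groups present: 1 ester, 1 ether, 1 hydroxyl, 1 nitrile.
Carboxylic acid count: 1.

1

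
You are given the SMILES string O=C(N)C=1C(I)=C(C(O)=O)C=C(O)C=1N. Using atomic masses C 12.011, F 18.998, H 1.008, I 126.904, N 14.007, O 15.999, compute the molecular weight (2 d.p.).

First, the molecular formula is C8H7IN2O4 (counting implicit H from valence).
  C: 8 × 12.011 = 96.088
  H: 7 × 1.008 = 7.056
  I: 1 × 126.904 = 126.904
  N: 2 × 14.007 = 28.014
  O: 4 × 15.999 = 63.996
Sum: 8×12.011 + 7×1.008 + 1×126.904 + 2×14.007 + 4×15.999 = 322.058 → 322.06 g/mol.

322.06 g/mol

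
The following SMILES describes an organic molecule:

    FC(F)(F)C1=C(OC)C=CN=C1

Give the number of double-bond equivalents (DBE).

4

Molecular formula: C7H6F3NO.
DoU = (2C + 2 + N − H − X) / 2, where X is the halogen count and O/S are ignored.
    = (2·7 + 2 + 1 − 6 − 3) / 2 = 8 / 2 = 4.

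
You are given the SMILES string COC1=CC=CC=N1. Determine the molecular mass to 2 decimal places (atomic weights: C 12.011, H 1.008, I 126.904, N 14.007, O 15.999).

109.13 g/mol

First, the molecular formula is C6H7NO (counting implicit H from valence).
  C: 6 × 12.011 = 72.066
  H: 7 × 1.008 = 7.056
  N: 1 × 14.007 = 14.007
  O: 1 × 15.999 = 15.999
Sum: 6×12.011 + 7×1.008 + 1×14.007 + 1×15.999 = 109.128 → 109.13 g/mol.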